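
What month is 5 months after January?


January is month 1
1 + 5 = 6

June


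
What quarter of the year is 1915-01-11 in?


Month: January (month 1)
Q1: Jan-Mar, Q2: Apr-Jun, Q3: Jul-Sep, Q4: Oct-Dec

Q1


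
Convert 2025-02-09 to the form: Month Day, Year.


ISO 2025-02-09 parses as year=2025, month=02, day=09
Month 2 -> February

February 9, 2025


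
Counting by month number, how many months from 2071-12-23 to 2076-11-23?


From December 2071 to November 2076
5 years * 12 = 60 months, minus 1 month = 59

59 months


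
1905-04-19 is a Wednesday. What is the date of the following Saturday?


Current: Wednesday
Target: Saturday
Days ahead: 3

Next Saturday: 1905-04-22


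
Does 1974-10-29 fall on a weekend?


Anchor: Jan 1, 1974. With p = 1974 - 1 = 1973: (p + p//4 - p//100 + p//400) mod 7 = (1973 + 493 - 19 + 4) mod 7 = 2451 mod 7 = 1 -> Tuesday (Mon=0 ... Sun=6)
Day of year: 302; offset = 301
Weekday index = (1 + 301) mod 7 = 1 -> Tuesday
Weekend days: Saturday, Sunday

No


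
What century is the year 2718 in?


Century = (year - 1) // 100 + 1
= (2718 - 1) // 100 + 1
= 2717 // 100 + 1
= 27 + 1

28th century


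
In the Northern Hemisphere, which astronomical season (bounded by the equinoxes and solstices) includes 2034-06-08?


Date: June 8
Astronomical Spring (approx.; exact equinox/solstice day varies by year): March 20 to June 20
June 8 falls within the Spring window

Spring


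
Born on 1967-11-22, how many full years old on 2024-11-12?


Birth: 1967-11-22
Reference: 2024-11-12
Year difference: 2024 - 1967 = 57
Birthday not yet reached in 2024, subtract 1

56 years old


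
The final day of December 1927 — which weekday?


December 1927 has 31 days
Anchor: Jan 1, 1927. With p = 1927 - 1 = 1926: (p + p//4 - p//100 + p//400) mod 7 = (1926 + 481 - 19 + 4) mod 7 = 2392 mod 7 = 5 -> Saturday (Mon=0 ... Sun=6)
Days before December (Jan-Nov): 334; December 1 index = (5 + 334) mod 7 = 3 -> Thursday
Last day offset: 31 - 1 = 30 days
Weekday index = (3 + 30) mod 7 = 5

Saturday, December 31


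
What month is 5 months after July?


July is month 7
7 + 5 = 12

December


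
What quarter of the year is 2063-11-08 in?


Month: November (month 11)
Q1: Jan-Mar, Q2: Apr-Jun, Q3: Jul-Sep, Q4: Oct-Dec

Q4


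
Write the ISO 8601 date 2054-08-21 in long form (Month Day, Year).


ISO 2054-08-21 parses as year=2054, month=08, day=21
Month 8 -> August

August 21, 2054


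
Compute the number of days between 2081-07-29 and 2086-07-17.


From 2081-07-29 to 2086-07-17
2081-07-29: days before July = 31 + 28 + 31 + 30 + 31 + 30 = 181 (2081 is not a leap year); day of year = 181 + 29 = 210
2086-07-17: days before July = 31 + 28 + 31 + 30 + 31 + 30 = 181 (2086 is not a leap year); day of year = 181 + 17 = 198
Rest of 2081: 365 - 210 = 155
Full years 2082 (365), 2083 (365), 2084 (366), 2085 (365): 1461
Total = 155 + 1461 + 198 = 1814

1814 days


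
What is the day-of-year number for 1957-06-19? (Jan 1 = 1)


Date: June 19, 1957
Days in months 1 through 5: 151
Plus 19 days in June

Day of year: 170


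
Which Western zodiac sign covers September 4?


Date: September 4
Conventional tropical zodiac dates: Virgo from August 23 onward; Libra starts September 23
September 4 falls within the Virgo range

Virgo


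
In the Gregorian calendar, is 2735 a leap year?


Gregorian leap year rule: divisible by 4, but not by 100, unless also by 400.
2735 is not divisible by 4 -> not a leap year

No


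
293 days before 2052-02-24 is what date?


Start: 2052-02-24, subtract 293 days
Back 24 days from February 24 reaches January 31, 2052 -> 269 left
January 2052 has 31 days -> back to December 31, 2051 -> 238 left
December 2051 has 31 days -> back to November 30, 2051 -> 207 left
November 2051 has 30 days -> back to October 31, 2051 -> 177 left
October 2051 has 31 days -> back to September 30, 2051 -> 146 left
September 2051 has 30 days -> back to August 31, 2051 -> 116 left
August 2051 has 31 days -> back to July 31, 2051 -> 85 left
July 2051 has 31 days -> back to June 30, 2051 -> 54 left
June 2051 has 30 days -> back to May 31, 2051 -> 24 left
May 2051: 31 - 24 = 7 -> lands on May 7

Result: 2051-05-07


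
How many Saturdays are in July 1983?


July 1983 has 31 days
Anchor: Jan 1, 1983. With p = 1983 - 1 = 1982: (p + p//4 - p//100 + p//400) mod 7 = (1982 + 495 - 19 + 4) mod 7 = 2462 mod 7 = 5 -> Saturday (Mon=0 ... Sun=6)
Days before July (Jan-Jun): 181; July 1 index = (5 + 181) mod 7 = 4 -> Friday
First Saturday is July 2
Saturdays: 2, 9, 16, 23, 30

5 Saturdays


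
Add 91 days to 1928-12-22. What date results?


Start: 1928-12-22, add 91 days
December 1928 has 31 days: 31 - 22 = 9 days to December 31 -> 82 left
January 1929 has 31 days -> 51 left
February 1929 has 28 days -> 23 left
March 1929: 23 <= 31 -> lands on March 23

Result: 1929-03-23


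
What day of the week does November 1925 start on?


Target: November 1, 1925
Anchor: Jan 1, 1925. With p = 1925 - 1 = 1924: (p + p//4 - p//100 + p//400) mod 7 = (1924 + 481 - 19 + 4) mod 7 = 2390 mod 7 = 3 -> Thursday (Mon=0 ... Sun=6)
Days before November (Jan-Oct): 304 days
Weekday index = (3 + 304) mod 7 = 6

Sunday


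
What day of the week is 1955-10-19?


Date: October 19, 1955
Anchor: Jan 1, 1955. With p = 1955 - 1 = 1954: (p + p//4 - p//100 + p//400) mod 7 = (1954 + 488 - 19 + 4) mod 7 = 2427 mod 7 = 5 -> Saturday (Mon=0 ... Sun=6)
Days before October (Jan-Sep): 273; offset = 273 + 19 - 1 = 291
Weekday index = (5 + 291) mod 7 = 2

Day of the week: Wednesday


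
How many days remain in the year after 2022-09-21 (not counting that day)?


Day of year: 264 of 365
Remaining = 365 - 264

101 days


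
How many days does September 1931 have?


September 1931

30 days


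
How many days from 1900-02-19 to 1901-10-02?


From 1900-02-19 to 1901-10-02
1900-02-19: days before February = 31; day of year = 31 + 19 = 50
1901-10-02: days before October = 31 + 28 + 31 + 30 + 31 + 30 + 31 + 31 + 30 = 273 (1901 is not a leap year); day of year = 273 + 2 = 275
Rest of 1900: 365 - 50 = 315
Total = 315 + 275 = 590

590 days


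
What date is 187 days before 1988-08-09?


Start: 1988-08-09, subtract 187 days
Back 9 days from August 9 reaches July 31, 1988 -> 178 left
July 1988 has 31 days -> back to June 30, 1988 -> 147 left
June 1988 has 30 days -> back to May 31, 1988 -> 117 left
May 1988 has 31 days -> back to April 30, 1988 -> 86 left
April 1988 has 30 days -> back to March 31, 1988 -> 56 left
March 1988 has 31 days -> back to February 29, 1988 -> 25 left
February 1988: 29 - 25 = 4 -> lands on February 4

Result: 1988-02-04


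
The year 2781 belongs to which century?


Century = (year - 1) // 100 + 1
= (2781 - 1) // 100 + 1
= 2780 // 100 + 1
= 27 + 1

28th century


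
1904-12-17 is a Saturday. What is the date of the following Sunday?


Current: Saturday
Target: Sunday
Days ahead: 1

Next Sunday: 1904-12-18


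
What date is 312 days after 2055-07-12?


Start: 2055-07-12, add 312 days
July 2055 has 31 days: 31 - 12 = 19 days to July 31 -> 293 left
August 2055 has 31 days -> 262 left
September 2055 has 30 days -> 232 left
October 2055 has 31 days -> 201 left
November 2055 has 30 days -> 171 left
December 2055 has 31 days -> 140 left
January 2056 has 31 days -> 109 left
February 2056 has 29 days -> 80 left
March 2056 has 31 days -> 49 left
April 2056 has 30 days -> 19 left
May 2056: 19 <= 31 -> lands on May 19

Result: 2056-05-19


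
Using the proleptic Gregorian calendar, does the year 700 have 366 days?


Gregorian leap year rule: divisible by 4, but not by 100, unless also by 400.
700 is divisible by 100 but not 400 -> not a leap year

No


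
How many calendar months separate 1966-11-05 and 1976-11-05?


From November 1966 to November 1976
10 years * 12 = 120 months = 120

120 months


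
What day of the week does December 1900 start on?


Target: December 1, 1900
Anchor: Jan 1, 1900. With p = 1900 - 1 = 1899: (p + p//4 - p//100 + p//400) mod 7 = (1899 + 474 - 18 + 4) mod 7 = 2359 mod 7 = 0 -> Monday (Mon=0 ... Sun=6)
Days before December (Jan-Nov): 334 days
Weekday index = (0 + 334) mod 7 = 5

Saturday


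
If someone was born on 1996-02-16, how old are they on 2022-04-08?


Birth: 1996-02-16
Reference: 2022-04-08
Year difference: 2022 - 1996 = 26

26 years old


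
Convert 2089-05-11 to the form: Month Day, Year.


ISO 2089-05-11 parses as year=2089, month=05, day=11
Month 5 -> May

May 11, 2089


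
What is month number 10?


Month 10 of 12

October


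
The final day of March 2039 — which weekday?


March 2039 has 31 days
Anchor: Jan 1, 2039. With p = 2039 - 1 = 2038: (p + p//4 - p//100 + p//400) mod 7 = (2038 + 509 - 20 + 5) mod 7 = 2532 mod 7 = 5 -> Saturday (Mon=0 ... Sun=6)
Days before March (Jan-Feb): 59; March 1 index = (5 + 59) mod 7 = 1 -> Tuesday
Last day offset: 31 - 1 = 30 days
Weekday index = (1 + 30) mod 7 = 3

Thursday, March 31


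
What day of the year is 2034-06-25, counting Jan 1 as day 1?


Date: June 25, 2034
Days in months 1 through 5: 151
Plus 25 days in June

Day of year: 176


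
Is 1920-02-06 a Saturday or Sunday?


Anchor: Jan 1, 1920. With p = 1920 - 1 = 1919: (p + p//4 - p//100 + p//400) mod 7 = (1919 + 479 - 19 + 4) mod 7 = 2383 mod 7 = 3 -> Thursday (Mon=0 ... Sun=6)
Day of year: 37; offset = 36
Weekday index = (3 + 36) mod 7 = 4 -> Friday
Weekend days: Saturday, Sunday

No


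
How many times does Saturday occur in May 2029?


May 2029 has 31 days
Anchor: Jan 1, 2029. With p = 2029 - 1 = 2028: (p + p//4 - p//100 + p//400) mod 7 = (2028 + 507 - 20 + 5) mod 7 = 2520 mod 7 = 0 -> Monday (Mon=0 ... Sun=6)
Days before May (Jan-Apr): 120; May 1 index = (0 + 120) mod 7 = 1 -> Tuesday
First Saturday is May 5
Saturdays: 5, 12, 19, 26

4 Saturdays


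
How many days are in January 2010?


January 2010

31 days


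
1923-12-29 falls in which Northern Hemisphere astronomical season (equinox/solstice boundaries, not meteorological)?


Date: December 29
Astronomical Winter (approx.; exact equinox/solstice day varies by year): December 21 to March 19
December 29 falls within the Winter window

Winter


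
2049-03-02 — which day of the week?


Date: March 2, 2049
Anchor: Jan 1, 2049. With p = 2049 - 1 = 2048: (p + p//4 - p//100 + p//400) mod 7 = (2048 + 512 - 20 + 5) mod 7 = 2545 mod 7 = 4 -> Friday (Mon=0 ... Sun=6)
Days before March (Jan-Feb): 59; offset = 59 + 2 - 1 = 60
Weekday index = (4 + 60) mod 7 = 1

Day of the week: Tuesday


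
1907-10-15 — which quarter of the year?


Month: October (month 10)
Q1: Jan-Mar, Q2: Apr-Jun, Q3: Jul-Sep, Q4: Oct-Dec

Q4


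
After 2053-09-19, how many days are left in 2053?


Day of year: 262 of 365
Remaining = 365 - 262

103 days


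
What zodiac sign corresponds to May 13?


Date: May 13
Conventional tropical zodiac dates: Taurus from April 20 onward; Gemini starts May 21
May 13 falls within the Taurus range

Taurus


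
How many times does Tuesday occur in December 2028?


December 2028 has 31 days
Anchor: Jan 1, 2028. With p = 2028 - 1 = 2027: (p + p//4 - p//100 + p//400) mod 7 = (2027 + 506 - 20 + 5) mod 7 = 2518 mod 7 = 5 -> Saturday (Mon=0 ... Sun=6)
Days before December (Jan-Nov): 335; December 1 index = (5 + 335) mod 7 = 4 -> Friday
First Tuesday is December 5
Tuesdays: 5, 12, 19, 26

4 Tuesdays


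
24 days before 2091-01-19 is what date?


Start: 2091-01-19, subtract 24 days
Back 19 days from January 19 reaches December 31, 2090 -> 5 left
December 2090: 31 - 5 = 26 -> lands on December 26

Result: 2090-12-26


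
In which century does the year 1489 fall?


Century = (year - 1) // 100 + 1
= (1489 - 1) // 100 + 1
= 1488 // 100 + 1
= 14 + 1

15th century


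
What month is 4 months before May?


May is month 5
5 - 4 = 1

January


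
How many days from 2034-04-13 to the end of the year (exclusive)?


Day of year: 103 of 365
Remaining = 365 - 103

262 days


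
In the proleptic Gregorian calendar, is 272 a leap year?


Gregorian leap year rule: divisible by 4, but not by 100, unless also by 400.
272 is divisible by 4 but not 100 -> leap year

Yes


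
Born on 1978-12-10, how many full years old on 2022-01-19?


Birth: 1978-12-10
Reference: 2022-01-19
Year difference: 2022 - 1978 = 44
Birthday not yet reached in 2022, subtract 1

43 years old


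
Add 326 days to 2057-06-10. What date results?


Start: 2057-06-10, add 326 days
June 2057 has 30 days: 30 - 10 = 20 days to June 30 -> 306 left
July 2057 has 31 days -> 275 left
August 2057 has 31 days -> 244 left
September 2057 has 30 days -> 214 left
October 2057 has 31 days -> 183 left
November 2057 has 30 days -> 153 left
December 2057 has 31 days -> 122 left
January 2058 has 31 days -> 91 left
February 2058 has 28 days -> 63 left
March 2058 has 31 days -> 32 left
April 2058 has 30 days -> 2 left
May 2058: 2 <= 31 -> lands on May 2

Result: 2058-05-02


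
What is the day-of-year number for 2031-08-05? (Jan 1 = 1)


Date: August 5, 2031
Days in months 1 through 7: 212
Plus 5 days in August

Day of year: 217


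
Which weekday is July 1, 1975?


Target: July 1, 1975
Anchor: Jan 1, 1975. With p = 1975 - 1 = 1974: (p + p//4 - p//100 + p//400) mod 7 = (1974 + 493 - 19 + 4) mod 7 = 2452 mod 7 = 2 -> Wednesday (Mon=0 ... Sun=6)
Days before July (Jan-Jun): 181 days
Weekday index = (2 + 181) mod 7 = 1

Tuesday


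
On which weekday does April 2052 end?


April 2052 has 30 days
Anchor: Jan 1, 2052. With p = 2052 - 1 = 2051: (p + p//4 - p//100 + p//400) mod 7 = (2051 + 512 - 20 + 5) mod 7 = 2548 mod 7 = 0 -> Monday (Mon=0 ... Sun=6)
Days before April (Jan-Mar): 91; April 1 index = (0 + 91) mod 7 = 0 -> Monday
Last day offset: 30 - 1 = 29 days
Weekday index = (0 + 29) mod 7 = 1

Tuesday, April 30


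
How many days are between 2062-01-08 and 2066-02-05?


From 2062-01-08 to 2066-02-05
2062-01-08: day of year = 8
2066-02-05: days before February = 31; day of year = 31 + 5 = 36
Rest of 2062: 365 - 8 = 357
Full years 2063 (365), 2064 (366), 2065 (365): 1096
Total = 357 + 1096 + 36 = 1489

1489 days


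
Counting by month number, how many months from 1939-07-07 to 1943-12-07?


From July 1939 to December 1943
4 years * 12 = 48 months, plus 5 months = 53

53 months


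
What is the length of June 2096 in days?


June 2096

30 days


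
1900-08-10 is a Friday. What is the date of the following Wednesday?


Current: Friday
Target: Wednesday
Days ahead: 5

Next Wednesday: 1900-08-15


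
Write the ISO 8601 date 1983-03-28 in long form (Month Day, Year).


ISO 1983-03-28 parses as year=1983, month=03, day=28
Month 3 -> March

March 28, 1983


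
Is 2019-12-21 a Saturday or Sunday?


Anchor: Jan 1, 2019. With p = 2019 - 1 = 2018: (p + p//4 - p//100 + p//400) mod 7 = (2018 + 504 - 20 + 5) mod 7 = 2507 mod 7 = 1 -> Tuesday (Mon=0 ... Sun=6)
Day of year: 355; offset = 354
Weekday index = (1 + 354) mod 7 = 5 -> Saturday
Weekend days: Saturday, Sunday

Yes


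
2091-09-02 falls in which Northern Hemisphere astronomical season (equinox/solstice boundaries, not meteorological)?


Date: September 2
Astronomical Summer (approx.; exact equinox/solstice day varies by year): June 21 to September 21
September 2 falls within the Summer window

Summer


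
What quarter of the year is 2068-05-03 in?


Month: May (month 5)
Q1: Jan-Mar, Q2: Apr-Jun, Q3: Jul-Sep, Q4: Oct-Dec

Q2


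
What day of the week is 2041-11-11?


Date: November 11, 2041
Anchor: Jan 1, 2041. With p = 2041 - 1 = 2040: (p + p//4 - p//100 + p//400) mod 7 = (2040 + 510 - 20 + 5) mod 7 = 2535 mod 7 = 1 -> Tuesday (Mon=0 ... Sun=6)
Days before November (Jan-Oct): 304; offset = 304 + 11 - 1 = 314
Weekday index = (1 + 314) mod 7 = 0

Day of the week: Monday


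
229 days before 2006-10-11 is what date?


Start: 2006-10-11, subtract 229 days
Back 11 days from October 11 reaches September 30, 2006 -> 218 left
September 2006 has 30 days -> back to August 31, 2006 -> 188 left
August 2006 has 31 days -> back to July 31, 2006 -> 157 left
July 2006 has 31 days -> back to June 30, 2006 -> 126 left
June 2006 has 30 days -> back to May 31, 2006 -> 96 left
May 2006 has 31 days -> back to April 30, 2006 -> 65 left
April 2006 has 30 days -> back to March 31, 2006 -> 35 left
March 2006 has 31 days -> back to February 28, 2006 -> 4 left
February 2006: 28 - 4 = 24 -> lands on February 24

Result: 2006-02-24


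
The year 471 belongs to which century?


Century = (year - 1) // 100 + 1
= (471 - 1) // 100 + 1
= 470 // 100 + 1
= 4 + 1

5th century


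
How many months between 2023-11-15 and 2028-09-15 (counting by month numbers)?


From November 2023 to September 2028
5 years * 12 = 60 months, minus 2 months = 58

58 months


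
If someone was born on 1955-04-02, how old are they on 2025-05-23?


Birth: 1955-04-02
Reference: 2025-05-23
Year difference: 2025 - 1955 = 70

70 years old


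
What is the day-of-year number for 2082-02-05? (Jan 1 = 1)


Date: February 5, 2082
Days in months 1 through 1: 31
Plus 5 days in February

Day of year: 36


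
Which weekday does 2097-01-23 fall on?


Date: January 23, 2097
Anchor: Jan 1, 2097. With p = 2097 - 1 = 2096: (p + p//4 - p//100 + p//400) mod 7 = (2096 + 524 - 20 + 5) mod 7 = 2605 mod 7 = 1 -> Tuesday (Mon=0 ... Sun=6)
Days into year = 23 - 1 = 22
Weekday index = (1 + 22) mod 7 = 2

Day of the week: Wednesday


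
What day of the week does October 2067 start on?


Target: October 1, 2067
Anchor: Jan 1, 2067. With p = 2067 - 1 = 2066: (p + p//4 - p//100 + p//400) mod 7 = (2066 + 516 - 20 + 5) mod 7 = 2567 mod 7 = 5 -> Saturday (Mon=0 ... Sun=6)
Days before October (Jan-Sep): 273 days
Weekday index = (5 + 273) mod 7 = 5

Saturday


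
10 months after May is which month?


May is month 5
5 + 10 = 15; wrap: 15 - 12 = 3

March


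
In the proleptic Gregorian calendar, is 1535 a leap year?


Gregorian leap year rule: divisible by 4, but not by 100, unless also by 400.
1535 is not divisible by 4 -> not a leap year

No


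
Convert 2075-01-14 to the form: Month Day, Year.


ISO 2075-01-14 parses as year=2075, month=01, day=14
Month 1 -> January

January 14, 2075


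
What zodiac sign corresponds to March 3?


Date: March 3
Conventional tropical zodiac dates: Pisces from February 19 onward; Aries starts March 21
March 3 falls within the Pisces range

Pisces


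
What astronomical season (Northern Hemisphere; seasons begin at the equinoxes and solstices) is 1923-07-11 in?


Date: July 11
Astronomical Summer (approx.; exact equinox/solstice day varies by year): June 21 to September 21
July 11 falls within the Summer window

Summer


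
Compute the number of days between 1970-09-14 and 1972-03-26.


From 1970-09-14 to 1972-03-26
1970-09-14: days before September = 31 + 28 + 31 + 30 + 31 + 30 + 31 + 31 = 243 (1970 is not a leap year); day of year = 243 + 14 = 257
1972-03-26: days before March = 31 + 29 = 60 (1972 is a leap year); day of year = 60 + 26 = 86
Rest of 1970: 365 - 257 = 108
Full years 1971 (365): 365
Total = 108 + 365 + 86 = 559

559 days


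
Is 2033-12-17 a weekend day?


Anchor: Jan 1, 2033. With p = 2033 - 1 = 2032: (p + p//4 - p//100 + p//400) mod 7 = (2032 + 508 - 20 + 5) mod 7 = 2525 mod 7 = 5 -> Saturday (Mon=0 ... Sun=6)
Day of year: 351; offset = 350
Weekday index = (5 + 350) mod 7 = 5 -> Saturday
Weekend days: Saturday, Sunday

Yes


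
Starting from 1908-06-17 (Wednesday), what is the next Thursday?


Current: Wednesday
Target: Thursday
Days ahead: 1

Next Thursday: 1908-06-18


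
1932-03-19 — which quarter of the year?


Month: March (month 3)
Q1: Jan-Mar, Q2: Apr-Jun, Q3: Jul-Sep, Q4: Oct-Dec

Q1


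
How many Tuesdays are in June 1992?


June 1992 has 30 days
Anchor: Jan 1, 1992. With p = 1992 - 1 = 1991: (p + p//4 - p//100 + p//400) mod 7 = (1991 + 497 - 19 + 4) mod 7 = 2473 mod 7 = 2 -> Wednesday (Mon=0 ... Sun=6)
Days before June (Jan-May): 152; June 1 index = (2 + 152) mod 7 = 0 -> Monday
First Tuesday is June 2
Tuesdays: 2, 9, 16, 23, 30

5 Tuesdays


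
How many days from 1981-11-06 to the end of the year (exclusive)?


Day of year: 310 of 365
Remaining = 365 - 310

55 days


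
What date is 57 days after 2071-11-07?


Start: 2071-11-07, add 57 days
November 2071 has 30 days: 30 - 7 = 23 days to November 30 -> 34 left
December 2071 has 31 days -> 3 left
January 2072: 3 <= 31 -> lands on January 3

Result: 2072-01-03


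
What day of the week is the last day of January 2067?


January 2067 has 31 days
Anchor: Jan 1, 2067. With p = 2067 - 1 = 2066: (p + p//4 - p//100 + p//400) mod 7 = (2066 + 516 - 20 + 5) mod 7 = 2567 mod 7 = 5 -> Saturday (Mon=0 ... Sun=6)
January 1 is the anchor itself -> Saturday
Last day offset: 31 - 1 = 30 days
Weekday index = (5 + 30) mod 7 = 0

Monday, January 31


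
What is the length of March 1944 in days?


March 1944

31 days


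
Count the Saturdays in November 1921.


November 1921 has 30 days
Anchor: Jan 1, 1921. With p = 1921 - 1 = 1920: (p + p//4 - p//100 + p//400) mod 7 = (1920 + 480 - 19 + 4) mod 7 = 2385 mod 7 = 5 -> Saturday (Mon=0 ... Sun=6)
Days before November (Jan-Oct): 304; November 1 index = (5 + 304) mod 7 = 1 -> Tuesday
First Saturday is November 5
Saturdays: 5, 12, 19, 26

4 Saturdays


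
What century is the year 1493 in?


Century = (year - 1) // 100 + 1
= (1493 - 1) // 100 + 1
= 1492 // 100 + 1
= 14 + 1

15th century


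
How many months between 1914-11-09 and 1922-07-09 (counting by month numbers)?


From November 1914 to July 1922
8 years * 12 = 96 months, minus 4 months = 92

92 months


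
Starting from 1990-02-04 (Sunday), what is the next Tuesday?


Current: Sunday
Target: Tuesday
Days ahead: 2

Next Tuesday: 1990-02-06


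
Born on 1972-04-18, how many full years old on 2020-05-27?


Birth: 1972-04-18
Reference: 2020-05-27
Year difference: 2020 - 1972 = 48

48 years old


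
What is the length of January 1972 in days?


January 1972

31 days


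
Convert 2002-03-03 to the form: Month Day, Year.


ISO 2002-03-03 parses as year=2002, month=03, day=03
Month 3 -> March

March 3, 2002


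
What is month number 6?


Month 6 of 12

June


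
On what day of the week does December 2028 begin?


Target: December 1, 2028
Anchor: Jan 1, 2028. With p = 2028 - 1 = 2027: (p + p//4 - p//100 + p//400) mod 7 = (2027 + 506 - 20 + 5) mod 7 = 2518 mod 7 = 5 -> Saturday (Mon=0 ... Sun=6)
Days before December (Jan-Nov): 335 days
Weekday index = (5 + 335) mod 7 = 4

Friday


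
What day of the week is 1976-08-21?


Date: August 21, 1976
Anchor: Jan 1, 1976. With p = 1976 - 1 = 1975: (p + p//4 - p//100 + p//400) mod 7 = (1975 + 493 - 19 + 4) mod 7 = 2453 mod 7 = 3 -> Thursday (Mon=0 ... Sun=6)
Days before August (Jan-Jul): 213; offset = 213 + 21 - 1 = 233
Weekday index = (3 + 233) mod 7 = 5

Day of the week: Saturday


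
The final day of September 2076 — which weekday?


September 2076 has 30 days
Anchor: Jan 1, 2076. With p = 2076 - 1 = 2075: (p + p//4 - p//100 + p//400) mod 7 = (2075 + 518 - 20 + 5) mod 7 = 2578 mod 7 = 2 -> Wednesday (Mon=0 ... Sun=6)
Days before September (Jan-Aug): 244; September 1 index = (2 + 244) mod 7 = 1 -> Tuesday
Last day offset: 30 - 1 = 29 days
Weekday index = (1 + 29) mod 7 = 2

Wednesday, September 30


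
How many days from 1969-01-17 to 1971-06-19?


From 1969-01-17 to 1971-06-19
1969-01-17: day of year = 17
1971-06-19: days before June = 31 + 28 + 31 + 30 + 31 = 151 (1971 is not a leap year); day of year = 151 + 19 = 170
Rest of 1969: 365 - 17 = 348
Full years 1970 (365): 365
Total = 348 + 365 + 170 = 883

883 days


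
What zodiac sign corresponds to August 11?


Date: August 11
Conventional tropical zodiac dates: Leo from July 23 onward; Virgo starts August 23
August 11 falls within the Leo range

Leo


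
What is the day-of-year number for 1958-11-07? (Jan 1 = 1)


Date: November 7, 1958
Days in months 1 through 10: 304
Plus 7 days in November

Day of year: 311


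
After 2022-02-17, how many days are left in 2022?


Day of year: 48 of 365
Remaining = 365 - 48

317 days


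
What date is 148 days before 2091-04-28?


Start: 2091-04-28, subtract 148 days
Back 28 days from April 28 reaches March 31, 2091 -> 120 left
March 2091 has 31 days -> back to February 28, 2091 -> 89 left
February 2091 has 28 days -> back to January 31, 2091 -> 61 left
January 2091 has 31 days -> back to December 31, 2090 -> 30 left
December 2090: 31 - 30 = 1 -> lands on December 1

Result: 2090-12-01


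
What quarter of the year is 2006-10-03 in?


Month: October (month 10)
Q1: Jan-Mar, Q2: Apr-Jun, Q3: Jul-Sep, Q4: Oct-Dec

Q4


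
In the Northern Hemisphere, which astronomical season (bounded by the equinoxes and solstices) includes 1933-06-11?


Date: June 11
Astronomical Spring (approx.; exact equinox/solstice day varies by year): March 20 to June 20
June 11 falls within the Spring window

Spring


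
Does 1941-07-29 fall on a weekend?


Anchor: Jan 1, 1941. With p = 1941 - 1 = 1940: (p + p//4 - p//100 + p//400) mod 7 = (1940 + 485 - 19 + 4) mod 7 = 2410 mod 7 = 2 -> Wednesday (Mon=0 ... Sun=6)
Day of year: 210; offset = 209
Weekday index = (2 + 209) mod 7 = 1 -> Tuesday
Weekend days: Saturday, Sunday

No


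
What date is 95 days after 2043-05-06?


Start: 2043-05-06, add 95 days
May 2043 has 31 days: 31 - 6 = 25 days to May 31 -> 70 left
June 2043 has 30 days -> 40 left
July 2043 has 31 days -> 9 left
August 2043: 9 <= 31 -> lands on August 9

Result: 2043-08-09


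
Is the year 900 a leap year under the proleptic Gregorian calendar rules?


Gregorian leap year rule: divisible by 4, but not by 100, unless also by 400.
900 is divisible by 100 but not 400 -> not a leap year

No


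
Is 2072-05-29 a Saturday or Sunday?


Anchor: Jan 1, 2072. With p = 2072 - 1 = 2071: (p + p//4 - p//100 + p//400) mod 7 = (2071 + 517 - 20 + 5) mod 7 = 2573 mod 7 = 4 -> Friday (Mon=0 ... Sun=6)
Day of year: 150; offset = 149
Weekday index = (4 + 149) mod 7 = 6 -> Sunday
Weekend days: Saturday, Sunday

Yes


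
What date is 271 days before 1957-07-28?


Start: 1957-07-28, subtract 271 days
Back 28 days from July 28 reaches June 30, 1957 -> 243 left
June 1957 has 30 days -> back to May 31, 1957 -> 213 left
May 1957 has 31 days -> back to April 30, 1957 -> 182 left
April 1957 has 30 days -> back to March 31, 1957 -> 152 left
March 1957 has 31 days -> back to February 28, 1957 -> 121 left
February 1957 has 28 days -> back to January 31, 1957 -> 93 left
January 1957 has 31 days -> back to December 31, 1956 -> 62 left
December 1956 has 31 days -> back to November 30, 1956 -> 31 left
November 1956 has 30 days -> back to October 31, 1956 -> 1 left
October 1956: 31 - 1 = 30 -> lands on October 30

Result: 1956-10-30


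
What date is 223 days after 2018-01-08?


Start: 2018-01-08, add 223 days
January 2018 has 31 days: 31 - 8 = 23 days to January 31 -> 200 left
February 2018 has 28 days -> 172 left
March 2018 has 31 days -> 141 left
April 2018 has 30 days -> 111 left
May 2018 has 31 days -> 80 left
June 2018 has 30 days -> 50 left
July 2018 has 31 days -> 19 left
August 2018: 19 <= 31 -> lands on August 19

Result: 2018-08-19


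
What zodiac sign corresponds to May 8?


Date: May 8
Conventional tropical zodiac dates: Taurus from April 20 onward; Gemini starts May 21
May 8 falls within the Taurus range

Taurus


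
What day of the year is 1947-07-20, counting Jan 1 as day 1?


Date: July 20, 1947
Days in months 1 through 6: 181
Plus 20 days in July

Day of year: 201


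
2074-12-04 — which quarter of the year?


Month: December (month 12)
Q1: Jan-Mar, Q2: Apr-Jun, Q3: Jul-Sep, Q4: Oct-Dec

Q4


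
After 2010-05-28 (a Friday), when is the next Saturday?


Current: Friday
Target: Saturday
Days ahead: 1

Next Saturday: 2010-05-29


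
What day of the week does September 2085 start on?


Target: September 1, 2085
Anchor: Jan 1, 2085. With p = 2085 - 1 = 2084: (p + p//4 - p//100 + p//400) mod 7 = (2084 + 521 - 20 + 5) mod 7 = 2590 mod 7 = 0 -> Monday (Mon=0 ... Sun=6)
Days before September (Jan-Aug): 243 days
Weekday index = (0 + 243) mod 7 = 5

Saturday


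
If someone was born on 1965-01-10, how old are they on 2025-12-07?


Birth: 1965-01-10
Reference: 2025-12-07
Year difference: 2025 - 1965 = 60

60 years old


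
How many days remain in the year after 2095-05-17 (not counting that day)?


Day of year: 137 of 365
Remaining = 365 - 137

228 days


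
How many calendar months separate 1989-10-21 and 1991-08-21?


From October 1989 to August 1991
2 years * 12 = 24 months, minus 2 months = 22

22 months


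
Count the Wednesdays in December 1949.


December 1949 has 31 days
Anchor: Jan 1, 1949. With p = 1949 - 1 = 1948: (p + p//4 - p//100 + p//400) mod 7 = (1948 + 487 - 19 + 4) mod 7 = 2420 mod 7 = 5 -> Saturday (Mon=0 ... Sun=6)
Days before December (Jan-Nov): 334; December 1 index = (5 + 334) mod 7 = 3 -> Thursday
First Wednesday is December 7
Wednesdays: 7, 14, 21, 28

4 Wednesdays


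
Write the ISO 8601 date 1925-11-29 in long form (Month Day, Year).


ISO 1925-11-29 parses as year=1925, month=11, day=29
Month 11 -> November

November 29, 1925


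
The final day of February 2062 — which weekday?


February 2062 has 28 days
Anchor: Jan 1, 2062. With p = 2062 - 1 = 2061: (p + p//4 - p//100 + p//400) mod 7 = (2061 + 515 - 20 + 5) mod 7 = 2561 mod 7 = 6 -> Sunday (Mon=0 ... Sun=6)
Days before February (Jan): 31; February 1 index = (6 + 31) mod 7 = 2 -> Wednesday
Last day offset: 28 - 1 = 27 days
Weekday index = (2 + 27) mod 7 = 1

Tuesday, February 28


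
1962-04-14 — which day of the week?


Date: April 14, 1962
Anchor: Jan 1, 1962. With p = 1962 - 1 = 1961: (p + p//4 - p//100 + p//400) mod 7 = (1961 + 490 - 19 + 4) mod 7 = 2436 mod 7 = 0 -> Monday (Mon=0 ... Sun=6)
Days before April (Jan-Mar): 90; offset = 90 + 14 - 1 = 103
Weekday index = (0 + 103) mod 7 = 5

Day of the week: Saturday


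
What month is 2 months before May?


May is month 5
5 - 2 = 3

March


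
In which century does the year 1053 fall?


Century = (year - 1) // 100 + 1
= (1053 - 1) // 100 + 1
= 1052 // 100 + 1
= 10 + 1

11th century


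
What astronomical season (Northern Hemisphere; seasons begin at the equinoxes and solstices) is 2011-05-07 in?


Date: May 7
Astronomical Spring (approx.; exact equinox/solstice day varies by year): March 20 to June 20
May 7 falls within the Spring window

Spring


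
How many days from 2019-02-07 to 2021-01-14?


From 2019-02-07 to 2021-01-14
2019-02-07: days before February = 31; day of year = 31 + 7 = 38
2021-01-14: day of year = 14
Rest of 2019: 365 - 38 = 327
Full years 2020 (366): 366
Total = 327 + 366 + 14 = 707

707 days


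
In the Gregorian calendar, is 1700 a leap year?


Gregorian leap year rule: divisible by 4, but not by 100, unless also by 400.
1700 is divisible by 100 but not 400 -> not a leap year

No


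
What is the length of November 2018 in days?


November 2018

30 days


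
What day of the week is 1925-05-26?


Date: May 26, 1925
Anchor: Jan 1, 1925. With p = 1925 - 1 = 1924: (p + p//4 - p//100 + p//400) mod 7 = (1924 + 481 - 19 + 4) mod 7 = 2390 mod 7 = 3 -> Thursday (Mon=0 ... Sun=6)
Days before May (Jan-Apr): 120; offset = 120 + 26 - 1 = 145
Weekday index = (3 + 145) mod 7 = 1

Day of the week: Tuesday


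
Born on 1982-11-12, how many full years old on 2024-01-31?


Birth: 1982-11-12
Reference: 2024-01-31
Year difference: 2024 - 1982 = 42
Birthday not yet reached in 2024, subtract 1

41 years old


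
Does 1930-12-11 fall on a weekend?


Anchor: Jan 1, 1930. With p = 1930 - 1 = 1929: (p + p//4 - p//100 + p//400) mod 7 = (1929 + 482 - 19 + 4) mod 7 = 2396 mod 7 = 2 -> Wednesday (Mon=0 ... Sun=6)
Day of year: 345; offset = 344
Weekday index = (2 + 344) mod 7 = 3 -> Thursday
Weekend days: Saturday, Sunday

No


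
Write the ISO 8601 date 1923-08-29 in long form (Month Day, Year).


ISO 1923-08-29 parses as year=1923, month=08, day=29
Month 8 -> August

August 29, 1923


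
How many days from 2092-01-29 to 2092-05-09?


From 2092-01-29 to 2092-05-09
2092-01-29: day of year = 29
2092-05-09: days before May = 31 + 29 + 31 + 30 = 121 (2092 is a leap year); day of year = 121 + 9 = 130
Same year: 130 - 29 = 101

101 days


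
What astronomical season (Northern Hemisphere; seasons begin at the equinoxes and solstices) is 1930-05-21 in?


Date: May 21
Astronomical Spring (approx.; exact equinox/solstice day varies by year): March 20 to June 20
May 21 falls within the Spring window

Spring


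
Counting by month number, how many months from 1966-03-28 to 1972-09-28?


From March 1966 to September 1972
6 years * 12 = 72 months, plus 6 months = 78

78 months


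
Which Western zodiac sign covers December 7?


Date: December 7
Conventional tropical zodiac dates: Sagittarius from November 22 onward; Capricorn starts December 22
December 7 falls within the Sagittarius range

Sagittarius


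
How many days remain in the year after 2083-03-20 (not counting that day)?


Day of year: 79 of 365
Remaining = 365 - 79

286 days


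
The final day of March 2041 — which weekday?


March 2041 has 31 days
Anchor: Jan 1, 2041. With p = 2041 - 1 = 2040: (p + p//4 - p//100 + p//400) mod 7 = (2040 + 510 - 20 + 5) mod 7 = 2535 mod 7 = 1 -> Tuesday (Mon=0 ... Sun=6)
Days before March (Jan-Feb): 59; March 1 index = (1 + 59) mod 7 = 4 -> Friday
Last day offset: 31 - 1 = 30 days
Weekday index = (4 + 30) mod 7 = 6

Sunday, March 31


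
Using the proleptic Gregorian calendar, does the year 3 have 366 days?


Gregorian leap year rule: divisible by 4, but not by 100, unless also by 400.
3 is not divisible by 4 -> not a leap year

No


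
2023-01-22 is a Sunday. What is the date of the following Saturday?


Current: Sunday
Target: Saturday
Days ahead: 6

Next Saturday: 2023-01-28


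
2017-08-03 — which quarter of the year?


Month: August (month 8)
Q1: Jan-Mar, Q2: Apr-Jun, Q3: Jul-Sep, Q4: Oct-Dec

Q3


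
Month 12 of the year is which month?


Month 12 of 12

December


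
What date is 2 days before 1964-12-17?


Start: 1964-12-17, subtract 2 days
17 - 2 = 15 stays within December 1964

Result: 1964-12-15


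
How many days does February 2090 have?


February 2090 (leap year: no)

28 days


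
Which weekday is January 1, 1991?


Target: January 1, 1991
Anchor: Jan 1, 1991. With p = 1991 - 1 = 1990: (p + p//4 - p//100 + p//400) mod 7 = (1990 + 497 - 19 + 4) mod 7 = 2472 mod 7 = 1 -> Tuesday (Mon=0 ... Sun=6)
Offset from anchor: 0 days
Weekday index = (1 + 0) mod 7 = 1

Tuesday


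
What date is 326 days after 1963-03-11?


Start: 1963-03-11, add 326 days
March 1963 has 31 days: 31 - 11 = 20 days to March 31 -> 306 left
April 1963 has 30 days -> 276 left
May 1963 has 31 days -> 245 left
June 1963 has 30 days -> 215 left
July 1963 has 31 days -> 184 left
August 1963 has 31 days -> 153 left
September 1963 has 30 days -> 123 left
October 1963 has 31 days -> 92 left
November 1963 has 30 days -> 62 left
December 1963 has 31 days -> 31 left
January 1964: 31 <= 31 -> lands on January 31

Result: 1964-01-31


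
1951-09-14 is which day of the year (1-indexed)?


Date: September 14, 1951
Days in months 1 through 8: 243
Plus 14 days in September

Day of year: 257


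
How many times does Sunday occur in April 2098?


April 2098 has 30 days
Anchor: Jan 1, 2098. With p = 2098 - 1 = 2097: (p + p//4 - p//100 + p//400) mod 7 = (2097 + 524 - 20 + 5) mod 7 = 2606 mod 7 = 2 -> Wednesday (Mon=0 ... Sun=6)
Days before April (Jan-Mar): 90; April 1 index = (2 + 90) mod 7 = 1 -> Tuesday
First Sunday is April 6
Sundays: 6, 13, 20, 27

4 Sundays


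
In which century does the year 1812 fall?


Century = (year - 1) // 100 + 1
= (1812 - 1) // 100 + 1
= 1811 // 100 + 1
= 18 + 1

19th century


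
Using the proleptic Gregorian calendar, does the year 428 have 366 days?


Gregorian leap year rule: divisible by 4, but not by 100, unless also by 400.
428 is divisible by 4 but not 100 -> leap year

Yes


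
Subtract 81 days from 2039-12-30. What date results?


Start: 2039-12-30, subtract 81 days
Back 30 days from December 30 reaches November 30, 2039 -> 51 left
November 2039 has 30 days -> back to October 31, 2039 -> 21 left
October 2039: 31 - 21 = 10 -> lands on October 10

Result: 2039-10-10


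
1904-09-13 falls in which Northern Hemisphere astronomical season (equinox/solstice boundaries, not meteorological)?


Date: September 13
Astronomical Summer (approx.; exact equinox/solstice day varies by year): June 21 to September 21
September 13 falls within the Summer window

Summer


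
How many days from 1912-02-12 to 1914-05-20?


From 1912-02-12 to 1914-05-20
1912-02-12: days before February = 31; day of year = 31 + 12 = 43
1914-05-20: days before May = 31 + 28 + 31 + 30 = 120 (1914 is not a leap year); day of year = 120 + 20 = 140
Rest of 1912: 366 - 43 = 323
Full years 1913 (365): 365
Total = 323 + 365 + 140 = 828

828 days


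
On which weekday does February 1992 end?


February 1992 has 29 days
Anchor: Jan 1, 1992. With p = 1992 - 1 = 1991: (p + p//4 - p//100 + p//400) mod 7 = (1991 + 497 - 19 + 4) mod 7 = 2473 mod 7 = 2 -> Wednesday (Mon=0 ... Sun=6)
Days before February (Jan): 31; February 1 index = (2 + 31) mod 7 = 5 -> Saturday
Last day offset: 29 - 1 = 28 days
Weekday index = (5 + 28) mod 7 = 5

Saturday, February 29


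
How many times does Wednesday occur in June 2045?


June 2045 has 30 days
Anchor: Jan 1, 2045. With p = 2045 - 1 = 2044: (p + p//4 - p//100 + p//400) mod 7 = (2044 + 511 - 20 + 5) mod 7 = 2540 mod 7 = 6 -> Sunday (Mon=0 ... Sun=6)
Days before June (Jan-May): 151; June 1 index = (6 + 151) mod 7 = 3 -> Thursday
First Wednesday is June 7
Wednesdays: 7, 14, 21, 28

4 Wednesdays


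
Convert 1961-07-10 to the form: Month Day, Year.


ISO 1961-07-10 parses as year=1961, month=07, day=10
Month 7 -> July

July 10, 1961


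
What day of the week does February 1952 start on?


Target: February 1, 1952
Anchor: Jan 1, 1952. With p = 1952 - 1 = 1951: (p + p//4 - p//100 + p//400) mod 7 = (1951 + 487 - 19 + 4) mod 7 = 2423 mod 7 = 1 -> Tuesday (Mon=0 ... Sun=6)
Days before February (Jan): 31 days
Weekday index = (1 + 31) mod 7 = 4

Friday


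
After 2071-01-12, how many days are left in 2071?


Day of year: 12 of 365
Remaining = 365 - 12

353 days


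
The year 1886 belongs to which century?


Century = (year - 1) // 100 + 1
= (1886 - 1) // 100 + 1
= 1885 // 100 + 1
= 18 + 1

19th century


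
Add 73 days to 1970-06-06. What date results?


Start: 1970-06-06, add 73 days
June 1970 has 30 days: 30 - 6 = 24 days to June 30 -> 49 left
July 1970 has 31 days -> 18 left
August 1970: 18 <= 31 -> lands on August 18

Result: 1970-08-18


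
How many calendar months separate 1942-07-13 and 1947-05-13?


From July 1942 to May 1947
5 years * 12 = 60 months, minus 2 months = 58

58 months


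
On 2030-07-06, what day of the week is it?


Date: July 6, 2030
Anchor: Jan 1, 2030. With p = 2030 - 1 = 2029: (p + p//4 - p//100 + p//400) mod 7 = (2029 + 507 - 20 + 5) mod 7 = 2521 mod 7 = 1 -> Tuesday (Mon=0 ... Sun=6)
Days before July (Jan-Jun): 181; offset = 181 + 6 - 1 = 186
Weekday index = (1 + 186) mod 7 = 5

Day of the week: Saturday


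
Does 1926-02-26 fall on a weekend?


Anchor: Jan 1, 1926. With p = 1926 - 1 = 1925: (p + p//4 - p//100 + p//400) mod 7 = (1925 + 481 - 19 + 4) mod 7 = 2391 mod 7 = 4 -> Friday (Mon=0 ... Sun=6)
Day of year: 57; offset = 56
Weekday index = (4 + 56) mod 7 = 4 -> Friday
Weekend days: Saturday, Sunday

No
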